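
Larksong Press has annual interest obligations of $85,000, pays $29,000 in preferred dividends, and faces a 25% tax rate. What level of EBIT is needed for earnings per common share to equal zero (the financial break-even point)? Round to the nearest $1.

$123,667

Grossing the preferred dividend up to pre-tax terms: $29,000 / (1 − 0.25) = $38,666.67.
EPS = 0 when EBIT covers interest plus the pre-tax preferred burden: $85,000 + $38,666.67 = $123,666.67.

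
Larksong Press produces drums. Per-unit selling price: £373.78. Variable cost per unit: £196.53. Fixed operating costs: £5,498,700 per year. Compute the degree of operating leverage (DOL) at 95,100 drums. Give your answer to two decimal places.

At 95,100 units, contribution = 95,100 × £177.25 = £16,856,475.00.
Operating income = contribution − fixed costs = £16,856,475.00 − £5,498,700 = £11,357,775.00.
DOL = contribution ÷ EBIT = £16,856,475.00 ÷ £11,357,775.00 = 1.4841.

1.48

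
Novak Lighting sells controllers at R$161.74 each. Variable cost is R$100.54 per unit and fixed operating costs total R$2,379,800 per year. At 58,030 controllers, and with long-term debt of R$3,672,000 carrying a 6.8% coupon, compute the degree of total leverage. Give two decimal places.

Total contribution margin = 58,030 × R$61.20 = R$3,551,436.00.
Operating income = contribution − fixed costs = R$3,551,436.00 − R$2,379,800 = R$1,171,636.00. Interest = R$249,696.00, so EBIT − I = R$921,940.00.
DCL = contribution ÷ (EBIT − I) = R$3,551,436.00 ÷ R$921,940.00 = 3.8521.

3.85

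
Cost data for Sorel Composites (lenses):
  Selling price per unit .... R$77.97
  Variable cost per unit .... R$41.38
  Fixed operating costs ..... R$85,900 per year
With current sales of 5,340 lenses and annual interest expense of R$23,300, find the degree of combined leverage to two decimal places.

At 5,340 units, contribution = 5,340 × R$36.59 = R$195,390.60.
EBIT = R$195,390.60 − R$85,900 = R$109,490.60. Interest = R$23,300.00.
DOL = R$195,390.60 ÷ R$109,490.60 = 1.7845; DFL = R$109,490.60 ÷ R$86,190.60 = 1.2703.
DCL = DOL × DFL = 1.7845 × 1.2703 = 2.2669.

2.27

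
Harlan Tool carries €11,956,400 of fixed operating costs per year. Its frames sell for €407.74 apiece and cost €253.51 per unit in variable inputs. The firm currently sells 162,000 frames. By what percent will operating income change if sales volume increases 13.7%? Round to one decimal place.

+26.3%

At 162,000 units, contribution = 162,000 × €154.23 = €24,985,260.00.
EBIT = €24,985,260.00 − €11,956,400 = €13,028,860.00.
DOL = contribution ÷ EBIT = €24,985,260.00 ÷ €13,028,860.00 = 1.9177.
So EBIT moves 1.9177 × (+13.7%) = +26.3%.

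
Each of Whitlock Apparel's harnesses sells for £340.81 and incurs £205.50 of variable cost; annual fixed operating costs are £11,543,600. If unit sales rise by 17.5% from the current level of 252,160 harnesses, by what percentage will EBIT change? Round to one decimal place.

Total contribution margin = 252,160 × £135.31 = £34,119,769.60.
Operating income = contribution − fixed costs = £34,119,769.60 − £11,543,600 = £22,576,169.60.
So DOL = total CM / EBIT = £34,119,769.60 / £22,576,169.60 = 1.5113.
%ΔEBIT = DOL × %ΔSales = 1.5113 × +17.5% = +26.4%.

+26.4%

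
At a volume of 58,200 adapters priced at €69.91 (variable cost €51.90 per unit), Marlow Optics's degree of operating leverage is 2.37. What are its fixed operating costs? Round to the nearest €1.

€605,911

Contribution at this volume is 58,200 × €18.01 = €1,048,182.00.
Since DOL = CM ÷ EBIT, EBIT = €1,048,182.00 ÷ 2.37 = €442,270.89.
Fixed costs = CM − EBIT = €1,048,182.00 − €442,270.89 = €605,911.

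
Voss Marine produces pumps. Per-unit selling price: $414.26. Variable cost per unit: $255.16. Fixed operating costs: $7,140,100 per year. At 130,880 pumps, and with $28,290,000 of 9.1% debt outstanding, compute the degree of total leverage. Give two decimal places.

Total contribution margin = 130,880 × $159.10 = $20,823,008.00.
Operating income = contribution − fixed costs = $20,823,008.00 − $7,140,100 = $13,682,908.00. Interest = $2,574,390.00.
DOL = $20,823,008.00 ÷ $13,682,908.00 = 1.5218; DFL = $13,682,908.00 ÷ $11,108,518.00 = 1.2317.
Combined leverage = 1.5218 × 1.2317 = 1.8744.

1.87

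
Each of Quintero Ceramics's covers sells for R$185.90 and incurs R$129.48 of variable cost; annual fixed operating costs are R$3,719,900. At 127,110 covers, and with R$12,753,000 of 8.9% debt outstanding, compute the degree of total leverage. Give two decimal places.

3.10

At 127,110 units, contribution = 127,110 × R$56.42 = R$7,171,546.20.
Operating income = contribution − fixed costs = R$7,171,546.20 − R$3,719,900 = R$3,451,646.20. Interest = R$1,135,017.00, so EBIT − I = R$2,316,629.20.
DCL = contribution ÷ (EBIT − I) = R$7,171,546.20 ÷ R$2,316,629.20 = 3.0957.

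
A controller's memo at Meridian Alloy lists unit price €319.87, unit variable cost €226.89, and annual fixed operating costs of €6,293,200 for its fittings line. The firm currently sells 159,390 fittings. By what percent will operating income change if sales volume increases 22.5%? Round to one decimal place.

+39.1%

Contribution at this volume is 159,390 × €92.98 = €14,820,082.20.
Operating income = contribution − fixed costs = €14,820,082.20 − €6,293,200 = €8,526,882.20.
So DOL = total CM / EBIT = €14,820,082.20 / €8,526,882.20 = 1.7380.
Operating income changes by 1.7380 × +22.5% = +39.1%.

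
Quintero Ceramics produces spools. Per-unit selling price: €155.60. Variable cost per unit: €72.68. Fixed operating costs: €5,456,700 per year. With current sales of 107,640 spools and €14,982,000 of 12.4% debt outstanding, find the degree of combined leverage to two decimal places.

5.54

Total contribution margin = 107,640 × €82.92 = €8,925,508.80.
Operating income = contribution − fixed costs = €8,925,508.80 − €5,456,700 = €3,468,808.80. Interest = €1,857,768.00, so EBIT − I = €1,611,040.80.
DCL = contribution ÷ (EBIT − I) = €8,925,508.80 ÷ €1,611,040.80 = 5.5402.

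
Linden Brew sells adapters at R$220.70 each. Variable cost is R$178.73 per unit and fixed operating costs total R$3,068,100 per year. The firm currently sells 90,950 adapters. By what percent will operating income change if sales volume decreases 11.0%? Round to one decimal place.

-56.1%

Total contribution margin = 90,950 × R$41.97 = R$3,817,171.50.
Subtracting fixed costs: EBIT = R$3,817,171.50 − R$3,068,100 = R$749,071.50.
Degree of operating leverage = R$3,817,171.50 / R$749,071.50 = 5.0959.
So EBIT moves 5.0959 × (-11.0%) = -56.1%.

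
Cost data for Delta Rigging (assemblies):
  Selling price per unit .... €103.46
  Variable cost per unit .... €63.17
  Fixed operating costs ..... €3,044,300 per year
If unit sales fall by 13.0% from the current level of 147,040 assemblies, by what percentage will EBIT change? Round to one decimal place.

Total contribution margin = 147,040 × €40.29 = €5,924,241.60.
EBIT = €5,924,241.60 − €3,044,300 = €2,879,941.60.
DOL = contribution ÷ EBIT = €5,924,241.60 ÷ €2,879,941.60 = 2.0571.
%ΔEBIT = DOL × %ΔSales = 2.0571 × -13.0% = -26.7%.

-26.7%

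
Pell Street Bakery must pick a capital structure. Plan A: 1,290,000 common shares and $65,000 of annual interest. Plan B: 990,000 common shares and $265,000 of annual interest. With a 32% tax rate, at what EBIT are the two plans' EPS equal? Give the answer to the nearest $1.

$925,000

At indifference, (EBIT − 65,000)(1 − t)/1,290,000 = (EBIT − 265,000)(1 − t)/990,000.
The (1 − t) factor cancels: (EBIT − 65,000) × 990,000 = (EBIT − 265,000) × 1,290,000.
EBIT × (1,290,000 − 990,000) = 265,000 × 1,290,000 − 65,000 × 990,000 = 277,500,000,000, so EBIT = 277,500,000,000 ÷ 300,000 = 925,000.00.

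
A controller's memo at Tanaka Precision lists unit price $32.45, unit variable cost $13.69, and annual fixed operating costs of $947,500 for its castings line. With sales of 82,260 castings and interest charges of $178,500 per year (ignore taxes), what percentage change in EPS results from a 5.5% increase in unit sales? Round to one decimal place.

At 82,260 units, contribution = 82,260 × $18.76 = $1,543,197.60.
Operating income = contribution − fixed costs = $1,543,197.60 − $947,500 = $595,697.60.
After interest of $178,500.00, pre-tax earnings = $417,197.60.
Degree of combined leverage = contribution ÷ (EBIT − I) = $1,543,197.60 ÷ $417,197.60 = 3.6990.
%ΔEPS = DCL × %ΔSales = 3.6990 × +5.5% = +20.3%.

+20.3%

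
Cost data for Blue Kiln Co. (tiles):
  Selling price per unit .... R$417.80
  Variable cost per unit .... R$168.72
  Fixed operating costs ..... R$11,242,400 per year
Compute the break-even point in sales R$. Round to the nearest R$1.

CM per unit = R$417.80 − R$168.72 = R$249.08; CM ratio = R$249.08 / R$417.80 = 0.5962.
Break-even revenue = fixed costs × price ÷ CM = R$11,242,400 × R$417.80 ÷ R$249.08 = R$18,857,695.

R$18,857,695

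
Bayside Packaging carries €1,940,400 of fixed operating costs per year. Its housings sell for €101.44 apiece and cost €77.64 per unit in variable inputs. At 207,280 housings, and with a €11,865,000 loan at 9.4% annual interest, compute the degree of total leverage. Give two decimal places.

2.63

Total contribution margin = 207,280 × €23.80 = €4,933,264.00.
EBIT = €4,933,264.00 − €1,940,400 = €2,992,864.00. Interest = €1,115,310.00.
DOL = €4,933,264.00 ÷ €2,992,864.00 = 1.6483; DFL = €2,992,864.00 ÷ €1,877,554.00 = 1.5940.
DCL = DOL × DFL = 1.6483 × 1.5940 = 2.6274.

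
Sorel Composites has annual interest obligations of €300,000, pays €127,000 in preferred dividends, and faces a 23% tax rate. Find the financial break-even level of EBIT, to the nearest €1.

Preferred dividends are paid after tax, so their pre-tax equivalent is €127,000 ÷ (1 − 0.23) = €164,935.06.
EPS = 0 when EBIT covers interest plus the pre-tax preferred burden: €300,000 + €164,935.06 = €464,935.06.

€464,935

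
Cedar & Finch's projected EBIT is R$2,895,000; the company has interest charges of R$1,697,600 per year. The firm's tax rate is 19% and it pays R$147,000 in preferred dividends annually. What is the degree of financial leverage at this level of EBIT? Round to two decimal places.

2.85

Annual interest charges come to R$1,697,600.00.
Preferred dividends grossed up pre-tax: R$147,000 / (1 − 0.19) = R$181,481.48.
DFL = EBIT ÷ [EBIT − I − D_p/(1−t)] = R$2,895,000 ÷ [R$2,895,000 − R$1,697,600.00 − R$181,481.48] = R$2,895,000 ÷ R$1,015,918.52 = 2.8496.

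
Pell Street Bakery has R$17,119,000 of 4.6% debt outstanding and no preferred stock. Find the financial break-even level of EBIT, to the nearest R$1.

R$787,474

Annual interest = 4.6% × R$17,119,000 = R$787,474.00.
Without preferred stock the financial break-even is simply EBIT = interest = R$787,474.00.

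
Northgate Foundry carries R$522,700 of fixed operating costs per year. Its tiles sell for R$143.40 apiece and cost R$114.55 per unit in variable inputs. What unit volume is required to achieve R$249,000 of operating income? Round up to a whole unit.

Contribution margin per unit = R$143.40 − R$114.55 = R$28.85.
Required volume = (fixed costs + target profit) ÷ CM = (R$522,700 + R$249,000) ÷ R$28.85 = 26,748.70, so 26,749 tiles.

26,749 tiles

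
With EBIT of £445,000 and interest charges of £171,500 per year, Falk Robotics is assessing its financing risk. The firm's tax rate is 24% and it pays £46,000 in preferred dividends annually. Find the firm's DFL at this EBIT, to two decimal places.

2.09

Annual interest charges come to £171,500.00.
Preferred dividends grossed up pre-tax: £46,000 / (1 − 0.24) = £60,526.32.
DFL = EBIT ÷ [EBIT − I − D_p/(1−t)] = £445,000 ÷ [£445,000 − £171,500.00 − £60,526.32] = £445,000 ÷ £212,973.68 = 2.0895.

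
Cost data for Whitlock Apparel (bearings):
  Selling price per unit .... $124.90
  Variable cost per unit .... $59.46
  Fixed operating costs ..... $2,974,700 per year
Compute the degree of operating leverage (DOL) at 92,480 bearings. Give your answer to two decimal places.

1.97

At 92,480 units, contribution = 92,480 × $65.44 = $6,051,891.20.
EBIT = $6,051,891.20 − $2,974,700 = $3,077,191.20.
Degree of operating leverage = $6,051,891.20 / $3,077,191.20 = 1.9667.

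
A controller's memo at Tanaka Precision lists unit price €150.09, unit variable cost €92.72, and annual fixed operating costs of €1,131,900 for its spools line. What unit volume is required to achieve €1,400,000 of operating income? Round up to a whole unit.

44,133 spools

Each unit contributes €150.09 − €92.72 = €57.37.
Units = (FC + target) / CM = (€1,131,900 + €1,400,000) / €57.37 = 44,132.82, so 44,133 spools.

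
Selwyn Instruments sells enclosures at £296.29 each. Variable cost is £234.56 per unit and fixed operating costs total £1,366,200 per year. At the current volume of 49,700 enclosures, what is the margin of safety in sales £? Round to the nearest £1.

Unit CM = price − variable cost = £296.29 − £234.56 = £61.73. Break-even units = £1,366,200 ÷ £61.73 = 22,131.86; break-even revenue = 22,131.86 × £296.29 = £6,557,450.15.
Actual sales revenue = 49,700 × £296.29 = £14,725,613.00.
Margin of safety = £14,725,613.00 − £6,557,450.15 = £8,168,163.

£8,168,163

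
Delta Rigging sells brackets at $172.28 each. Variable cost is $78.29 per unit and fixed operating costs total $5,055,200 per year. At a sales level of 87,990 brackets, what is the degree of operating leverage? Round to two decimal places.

Total contribution margin = 87,990 × $93.99 = $8,270,180.10.
Subtracting fixed costs: EBIT = $8,270,180.10 − $5,055,200 = $3,214,980.10.
So DOL = total CM / EBIT = $8,270,180.10 / $3,214,980.10 = 2.5724.

2.57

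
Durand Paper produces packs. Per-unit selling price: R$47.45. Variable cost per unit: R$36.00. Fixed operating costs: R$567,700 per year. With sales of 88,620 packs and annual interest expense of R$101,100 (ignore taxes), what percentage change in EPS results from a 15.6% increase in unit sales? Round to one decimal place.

Total contribution margin = 88,620 × R$11.45 = R$1,014,699.00.
Subtracting fixed costs: EBIT = R$1,014,699.00 − R$567,700 = R$446,999.00.
Interest = R$101,100.00, so EBIT − I = R$345,899.00.
DCL = total CM / (EBIT − I) = R$1,014,699.00 / R$345,899.00 = 2.9335.
EPS therefore changes by 2.9335 × (+15.6%) = +45.8%.

+45.8%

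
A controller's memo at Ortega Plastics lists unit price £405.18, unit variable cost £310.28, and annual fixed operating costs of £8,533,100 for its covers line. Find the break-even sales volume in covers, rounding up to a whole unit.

Contribution margin per unit = £405.18 − £310.28 = £94.90.
Break-even volume = fixed costs ÷ CM per unit = £8,533,100 ÷ £94.90 = 89,916.75, so 89,917 covers.

89,917 covers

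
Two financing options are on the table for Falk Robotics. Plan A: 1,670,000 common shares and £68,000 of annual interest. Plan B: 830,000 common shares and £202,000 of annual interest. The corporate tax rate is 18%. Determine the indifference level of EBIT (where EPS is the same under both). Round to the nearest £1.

Set EPS_A = EPS_B: (EBIT − £68,000)(1 − 0.18) ÷ 1,670,000 = (EBIT − £202,000)(1 − 0.18) ÷ 830,000.
The (1 − t) factor cancels: (EBIT − 68,000) × 830,000 = (EBIT − 202,000) × 1,670,000.
Solving, EBIT = (202,000·1,670,000 − 68,000·830,000) / (1,670,000 − 830,000) = 280,900,000,000 / 840,000 = 334,404.76.

£334,405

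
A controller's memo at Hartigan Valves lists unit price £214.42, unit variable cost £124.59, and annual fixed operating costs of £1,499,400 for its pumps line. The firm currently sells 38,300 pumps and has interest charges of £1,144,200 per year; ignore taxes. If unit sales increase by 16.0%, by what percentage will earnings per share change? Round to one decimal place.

+69.1%

Total contribution margin = 38,300 × £89.83 = £3,440,489.00.
Subtracting fixed costs: EBIT = £3,440,489.00 − £1,499,400 = £1,941,089.00.
After interest of £1,144,200.00, pre-tax earnings = £796,889.00.
DCL = total CM / (EBIT − I) = £3,440,489.00 / £796,889.00 = 4.3174.
%ΔEPS = DCL × %ΔSales = 4.3174 × +16.0% = +69.1%.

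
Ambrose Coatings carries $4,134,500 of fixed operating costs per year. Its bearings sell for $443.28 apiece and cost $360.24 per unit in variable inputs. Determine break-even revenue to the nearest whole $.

$22,070,582

CM per unit = $443.28 − $360.24 = $83.04; CM ratio = $83.04 / $443.28 = 0.1873.
Break-even revenue = fixed costs × price ÷ CM = $4,134,500 × $443.28 ÷ $83.04 = $22,070,582.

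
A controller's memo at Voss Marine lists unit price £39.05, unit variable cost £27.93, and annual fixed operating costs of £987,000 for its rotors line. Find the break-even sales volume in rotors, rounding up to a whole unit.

88,759 rotors

Contribution margin per unit = £39.05 − £27.93 = £11.12.
Break-even volume = fixed costs ÷ CM per unit = £987,000 ÷ £11.12 = 88,758.99, so 88,759 rotors.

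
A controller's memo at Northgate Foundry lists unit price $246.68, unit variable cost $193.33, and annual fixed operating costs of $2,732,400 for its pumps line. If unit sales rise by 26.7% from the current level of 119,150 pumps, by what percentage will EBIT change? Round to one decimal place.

Contribution at this volume is 119,150 × $53.35 = $6,356,652.50.
Operating income = contribution − fixed costs = $6,356,652.50 − $2,732,400 = $3,624,252.50.
DOL = contribution ÷ EBIT = $6,356,652.50 ÷ $3,624,252.50 = 1.7539.
Operating income changes by 1.7539 × +26.7% = +46.8%.

+46.8%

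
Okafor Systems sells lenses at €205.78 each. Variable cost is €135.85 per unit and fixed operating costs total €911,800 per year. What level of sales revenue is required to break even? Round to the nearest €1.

Contribution margin per unit = €205.78 − €135.85 = €69.93, a CM ratio of €69.93 ÷ €205.78 = 0.3398.
Break-even revenue = fixed costs × price ÷ CM = €911,800 × €205.78 ÷ €69.93 = €2,683,115.

€2,683,115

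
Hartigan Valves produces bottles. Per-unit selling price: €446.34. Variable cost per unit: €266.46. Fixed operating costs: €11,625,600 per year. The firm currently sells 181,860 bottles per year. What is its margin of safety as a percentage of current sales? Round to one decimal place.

Unit CM = price − variable cost = €446.34 − €266.46 = €179.88. Break-even units = €11,625,600 ÷ €179.88 = 64,629.75; break-even revenue = 64,629.75 × €446.34 = €28,846,844.03.
Current sales = 181,860 × €446.34 = €81,171,392.40.
Margin of safety = (€81,171,392.40 − €28,846,844.03) ÷ €81,171,392.40 = 64.5%.

64.5%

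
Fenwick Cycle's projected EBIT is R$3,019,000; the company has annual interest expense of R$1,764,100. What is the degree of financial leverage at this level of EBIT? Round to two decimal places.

Interest = R$1,764,100.00.
DFL = EBIT ÷ (EBIT − I) = R$3,019,000 ÷ (R$3,019,000 − R$1,764,100.00) = R$3,019,000 ÷ R$1,254,900.00 = 2.4058.

2.41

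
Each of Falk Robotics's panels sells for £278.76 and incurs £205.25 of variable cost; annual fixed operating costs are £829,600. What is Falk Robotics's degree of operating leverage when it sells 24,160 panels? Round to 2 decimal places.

1.88

Total contribution margin = 24,160 × £73.51 = £1,776,001.60.
Subtracting fixed costs: EBIT = £1,776,001.60 − £829,600 = £946,401.60.
So DOL = total CM / EBIT = £1,776,001.60 / £946,401.60 = 1.8766.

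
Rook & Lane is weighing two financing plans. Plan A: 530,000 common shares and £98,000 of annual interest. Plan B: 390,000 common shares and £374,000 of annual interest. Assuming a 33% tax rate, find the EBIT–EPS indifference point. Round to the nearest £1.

At indifference, (EBIT − 98,000)(1 − t)/530,000 = (EBIT − 374,000)(1 − t)/390,000.
Cancelling (1 − t) and cross-multiplying: 390,000·(EBIT − 98,000) = 530,000·(EBIT − 374,000).
Solving, EBIT = (374,000·530,000 − 98,000·390,000) / (530,000 − 390,000) = 160,000,000,000 / 140,000 = 1,142,857.14.

£1,142,857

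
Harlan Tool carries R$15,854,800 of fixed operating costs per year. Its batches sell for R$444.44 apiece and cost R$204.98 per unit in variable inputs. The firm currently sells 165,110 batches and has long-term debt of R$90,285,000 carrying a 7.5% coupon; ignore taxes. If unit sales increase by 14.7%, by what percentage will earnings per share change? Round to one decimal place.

+34.4%

Total contribution margin = 165,110 × R$239.46 = R$39,537,240.60.
Operating income = contribution − fixed costs = R$39,537,240.60 − R$15,854,800 = R$23,682,440.60.
After interest of R$6,771,375.00, pre-tax earnings = R$16,911,065.60.
DCL = total CM / (EBIT − I) = R$39,537,240.60 / R$16,911,065.60 = 2.3380.
EPS therefore changes by 2.3380 × (+14.7%) = +34.4%.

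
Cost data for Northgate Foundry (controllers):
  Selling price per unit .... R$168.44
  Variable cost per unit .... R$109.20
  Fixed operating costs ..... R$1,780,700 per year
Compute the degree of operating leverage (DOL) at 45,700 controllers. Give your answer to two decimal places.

Total contribution margin = 45,700 × R$59.24 = R$2,707,268.00.
Operating income = contribution − fixed costs = R$2,707,268.00 − R$1,780,700 = R$926,568.00.
So DOL = total CM / EBIT = R$2,707,268.00 / R$926,568.00 = 2.9218.

2.92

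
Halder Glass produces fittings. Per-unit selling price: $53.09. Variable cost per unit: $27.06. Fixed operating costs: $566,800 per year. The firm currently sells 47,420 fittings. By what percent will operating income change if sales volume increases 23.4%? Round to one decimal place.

+43.3%

At 47,420 units, contribution = 47,420 × $26.03 = $1,234,342.60.
Operating income = contribution − fixed costs = $1,234,342.60 − $566,800 = $667,542.60.
So DOL = total CM / EBIT = $1,234,342.60 / $667,542.60 = 1.8491.
Operating income changes by 1.8491 × +23.4% = +43.3%.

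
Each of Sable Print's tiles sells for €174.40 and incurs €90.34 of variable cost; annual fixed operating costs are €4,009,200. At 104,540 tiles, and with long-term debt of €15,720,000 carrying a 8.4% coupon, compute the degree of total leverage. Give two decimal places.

2.54

At 104,540 units, contribution = 104,540 × €84.06 = €8,787,632.40.
Operating income = contribution − fixed costs = €8,787,632.40 − €4,009,200 = €4,778,432.40. Interest = €1,320,480.00.
DOL = €8,787,632.40 ÷ €4,778,432.40 = 1.8390; DFL = €4,778,432.40 ÷ €3,457,952.40 = 1.3819.
Combined leverage = 1.8390 × 1.3819 = 2.5413.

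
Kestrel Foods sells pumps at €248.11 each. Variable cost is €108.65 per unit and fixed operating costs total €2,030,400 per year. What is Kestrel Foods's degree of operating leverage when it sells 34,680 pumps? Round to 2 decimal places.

1.72

Contribution at this volume is 34,680 × €139.46 = €4,836,472.80.
Subtracting fixed costs: EBIT = €4,836,472.80 − €2,030,400 = €2,806,072.80.
DOL = contribution ÷ EBIT = €4,836,472.80 ÷ €2,806,072.80 = 1.7236.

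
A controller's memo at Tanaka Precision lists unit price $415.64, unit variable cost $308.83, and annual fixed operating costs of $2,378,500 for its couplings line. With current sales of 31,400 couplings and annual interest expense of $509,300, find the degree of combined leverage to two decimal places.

7.20

Total contribution margin = 31,400 × $106.81 = $3,353,834.00.
Subtracting fixed costs: EBIT = $3,353,834.00 − $2,378,500 = $975,334.00. Interest = $509,300.00, so EBIT − I = $466,034.00.
DCL = contribution ÷ (EBIT − I) = $3,353,834.00 ÷ $466,034.00 = 7.1965.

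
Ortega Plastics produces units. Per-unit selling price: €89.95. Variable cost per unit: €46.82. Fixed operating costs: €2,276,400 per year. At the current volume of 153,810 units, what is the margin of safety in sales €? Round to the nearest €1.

Contribution margin per unit = €89.95 − €46.82 = €43.13. Break-even units = €2,276,400 ÷ €43.13 = 52,779.97; break-even revenue = 52,779.97 × €89.95 = €4,747,558.08.
Current sales = 153,810 × €89.95 = €13,835,209.50.
Margin of safety = €13,835,209.50 − €4,747,558.08 = €9,087,651.

€9,087,651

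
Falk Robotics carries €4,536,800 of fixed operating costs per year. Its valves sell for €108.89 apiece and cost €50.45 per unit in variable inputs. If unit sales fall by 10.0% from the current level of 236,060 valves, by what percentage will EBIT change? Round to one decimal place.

-14.9%

Total contribution margin = 236,060 × €58.44 = €13,795,346.40.
Operating income = contribution − fixed costs = €13,795,346.40 − €4,536,800 = €9,258,546.40.
DOL = contribution ÷ EBIT = €13,795,346.40 ÷ €9,258,546.40 = 1.4900.
So EBIT moves 1.4900 × (-10.0%) = -14.9%.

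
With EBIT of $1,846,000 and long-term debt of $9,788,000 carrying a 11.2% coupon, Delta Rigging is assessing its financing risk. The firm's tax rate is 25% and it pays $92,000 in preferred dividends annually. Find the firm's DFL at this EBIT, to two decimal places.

2.94

Interest = $1,096,256.00.
Pre-tax preferred-dividend burden = $92,000 ÷ (1 − 0.25) = $122,666.67.
DFL = EBIT ÷ [EBIT − I − D_p/(1−t)] = $1,846,000 ÷ [$1,846,000 − $1,096,256.00 − $122,666.67] = $1,846,000 ÷ $627,077.33 = 2.9438.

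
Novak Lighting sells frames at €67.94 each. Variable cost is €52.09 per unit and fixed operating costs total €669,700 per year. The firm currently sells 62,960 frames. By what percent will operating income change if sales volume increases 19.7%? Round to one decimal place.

Contribution at this volume is 62,960 × €15.85 = €997,916.00.
EBIT = €997,916.00 − €669,700 = €328,216.00.
DOL = contribution ÷ EBIT = €997,916.00 ÷ €328,216.00 = 3.0404.
Operating income changes by 3.0404 × +19.7% = +59.9%.

+59.9%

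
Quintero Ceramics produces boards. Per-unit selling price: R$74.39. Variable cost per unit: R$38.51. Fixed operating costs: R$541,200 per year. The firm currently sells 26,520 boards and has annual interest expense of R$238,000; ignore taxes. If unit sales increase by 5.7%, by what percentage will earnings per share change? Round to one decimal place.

Contribution at this volume is 26,520 × R$35.88 = R$951,537.60.
Operating income = contribution − fixed costs = R$951,537.60 − R$541,200 = R$410,337.60.
After interest of R$238,000.00, pre-tax earnings = R$172,337.60.
DCL = total CM / (EBIT − I) = R$951,537.60 / R$172,337.60 = 5.5214.
%ΔEPS = DCL × %ΔSales = 5.5214 × +5.7% = +31.5%.

+31.5%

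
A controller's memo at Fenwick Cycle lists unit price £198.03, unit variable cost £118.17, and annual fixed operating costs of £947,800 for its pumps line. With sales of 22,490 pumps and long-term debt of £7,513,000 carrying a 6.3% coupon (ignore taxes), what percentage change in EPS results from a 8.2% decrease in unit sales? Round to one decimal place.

-39.3%

Total contribution margin = 22,490 × £79.86 = £1,796,051.40.
Subtracting fixed costs: EBIT = £1,796,051.40 − £947,800 = £848,251.40.
Interest = £473,319.00, so EBIT − I = £374,932.40.
DCL = total CM / (EBIT − I) = £1,796,051.40 / £374,932.40 = 4.7903.
EPS therefore changes by 4.7903 × (-8.2%) = -39.3%.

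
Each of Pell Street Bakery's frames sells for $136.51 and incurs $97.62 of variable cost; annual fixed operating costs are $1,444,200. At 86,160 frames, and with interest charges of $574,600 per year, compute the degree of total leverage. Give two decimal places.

2.52

At 86,160 units, contribution = 86,160 × $38.89 = $3,350,762.40.
EBIT = $3,350,762.40 − $1,444,200 = $1,906,562.40. Interest = $574,600.00.
DOL = $3,350,762.40 ÷ $1,906,562.40 = 1.7575; DFL = $1,906,562.40 ÷ $1,331,962.40 = 1.4314.
Combined leverage = 1.7575 × 1.4314 = 2.5157.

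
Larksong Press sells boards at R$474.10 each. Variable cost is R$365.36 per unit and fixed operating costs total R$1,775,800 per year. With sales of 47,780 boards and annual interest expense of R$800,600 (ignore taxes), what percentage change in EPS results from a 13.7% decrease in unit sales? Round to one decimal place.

-27.2%

At 47,780 units, contribution = 47,780 × R$108.74 = R$5,195,597.20.
Subtracting fixed costs: EBIT = R$5,195,597.20 − R$1,775,800 = R$3,419,797.20.
Interest = R$800,600.00, so EBIT − I = R$2,619,197.20.
Degree of combined leverage = contribution ÷ (EBIT − I) = R$5,195,597.20 ÷ R$2,619,197.20 = 1.9837.
EPS therefore changes by 1.9837 × (-13.7%) = -27.2%.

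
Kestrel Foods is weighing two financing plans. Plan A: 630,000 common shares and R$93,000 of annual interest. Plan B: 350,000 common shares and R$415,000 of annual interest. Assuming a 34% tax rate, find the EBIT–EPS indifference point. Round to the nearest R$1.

R$817,500

At indifference, (EBIT − 93,000)(1 − t)/630,000 = (EBIT − 415,000)(1 − t)/350,000.
Cancelling (1 − t) and cross-multiplying: 350,000·(EBIT − 93,000) = 630,000·(EBIT − 415,000).
Solving, EBIT = (415,000·630,000 − 93,000·350,000) / (630,000 − 350,000) = 228,900,000,000 / 280,000 = 817,500.00.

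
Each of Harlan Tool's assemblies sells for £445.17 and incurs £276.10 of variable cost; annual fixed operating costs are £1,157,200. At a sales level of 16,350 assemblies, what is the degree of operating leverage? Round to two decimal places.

1.72

Contribution at this volume is 16,350 × £169.07 = £2,764,294.50.
EBIT = £2,764,294.50 − £1,157,200 = £1,607,094.50.
Degree of operating leverage = £2,764,294.50 / £1,607,094.50 = 1.7201.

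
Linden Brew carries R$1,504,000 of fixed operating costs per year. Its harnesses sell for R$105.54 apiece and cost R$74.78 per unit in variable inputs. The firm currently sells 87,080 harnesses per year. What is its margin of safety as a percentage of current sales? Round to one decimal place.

43.9%

Contribution margin per unit = R$105.54 − R$74.78 = R$30.76. Break-even units = R$1,504,000 ÷ R$30.76 = 48,894.67; break-even revenue = 48,894.67 × R$105.54 = R$5,160,343.30.
Actual sales revenue = 87,080 × R$105.54 = R$9,190,423.20.
Margin of safety = (R$9,190,423.20 − R$5,160,343.30) ÷ R$9,190,423.20 = 43.9%.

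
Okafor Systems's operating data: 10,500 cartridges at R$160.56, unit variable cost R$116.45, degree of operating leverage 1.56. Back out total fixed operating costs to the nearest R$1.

R$166,261

Total contribution margin = 10,500 × R$44.11 = R$463,155.00.
Since DOL = CM ÷ EBIT, EBIT = R$463,155.00 ÷ 1.56 = R$296,894.23.
And FC = contribution − EBIT = R$463,155.00 − R$296,894.23 = R$166,261.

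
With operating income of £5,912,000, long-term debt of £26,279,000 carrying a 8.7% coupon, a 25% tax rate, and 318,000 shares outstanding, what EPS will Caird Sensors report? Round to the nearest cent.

£8.55

Interest = £2,286,273.00, so EBT = £5,912,000 − £2,286,273.00 = £3,625,727.00.
After tax at 25%: net income = £3,625,727.00 × 0.75 = £2,719,295.25.
EPS = £2,719,295.25 ÷ 318,000 = £8.55.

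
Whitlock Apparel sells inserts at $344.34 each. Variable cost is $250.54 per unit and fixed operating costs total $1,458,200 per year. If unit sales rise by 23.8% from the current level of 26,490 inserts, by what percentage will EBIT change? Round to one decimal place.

+57.6%

Total contribution margin = 26,490 × $93.80 = $2,484,762.00.
EBIT = $2,484,762.00 − $1,458,200 = $1,026,562.00.
So DOL = total CM / EBIT = $2,484,762.00 / $1,026,562.00 = 2.4205.
Operating income changes by 2.4205 × +23.8% = +57.6%.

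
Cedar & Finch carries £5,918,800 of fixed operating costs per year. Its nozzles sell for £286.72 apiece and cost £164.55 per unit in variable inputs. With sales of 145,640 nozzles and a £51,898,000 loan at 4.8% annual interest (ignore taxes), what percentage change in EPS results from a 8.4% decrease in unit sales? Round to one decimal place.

-15.9%

At 145,640 units, contribution = 145,640 × £122.17 = £17,792,838.80.
Subtracting fixed costs: EBIT = £17,792,838.80 − £5,918,800 = £11,874,038.80.
Interest = £2,491,104.00, so EBIT − I = £9,382,934.80.
DCL = total CM / (EBIT − I) = £17,792,838.80 / £9,382,934.80 = 1.8963.
%ΔEPS = DCL × %ΔSales = 1.8963 × -8.4% = -15.9%.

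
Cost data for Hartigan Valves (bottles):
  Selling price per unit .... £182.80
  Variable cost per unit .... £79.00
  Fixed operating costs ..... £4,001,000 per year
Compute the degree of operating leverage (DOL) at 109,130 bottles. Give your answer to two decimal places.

1.55

Contribution at this volume is 109,130 × £103.80 = £11,327,694.00.
Operating income = contribution − fixed costs = £11,327,694.00 − £4,001,000 = £7,326,694.00.
Degree of operating leverage = £11,327,694.00 / £7,326,694.00 = 1.5461.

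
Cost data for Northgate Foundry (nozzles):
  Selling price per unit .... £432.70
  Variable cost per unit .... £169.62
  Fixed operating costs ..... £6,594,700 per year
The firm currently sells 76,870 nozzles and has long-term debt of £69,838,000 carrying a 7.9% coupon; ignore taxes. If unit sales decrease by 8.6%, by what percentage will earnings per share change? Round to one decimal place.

At 76,870 units, contribution = 76,870 × £263.08 = £20,222,959.60.
Operating income = contribution − fixed costs = £20,222,959.60 − £6,594,700 = £13,628,259.60.
Interest = £5,517,202.00, so EBIT − I = £8,111,057.60.
Degree of combined leverage = contribution ÷ (EBIT − I) = £20,222,959.60 ÷ £8,111,057.60 = 2.4933.
EPS therefore changes by 2.4933 × (-8.6%) = -21.4%.

-21.4%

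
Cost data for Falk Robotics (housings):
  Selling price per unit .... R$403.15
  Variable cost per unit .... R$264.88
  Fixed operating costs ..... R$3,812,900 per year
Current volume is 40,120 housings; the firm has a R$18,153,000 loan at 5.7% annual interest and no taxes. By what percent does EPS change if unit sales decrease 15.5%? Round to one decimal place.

-122.9%

At 40,120 units, contribution = 40,120 × R$138.27 = R$5,547,392.40.
Subtracting fixed costs: EBIT = R$5,547,392.40 − R$3,812,900 = R$1,734,492.40.
Interest = R$1,034,721.00, so EBIT − I = R$699,771.40.
Degree of combined leverage = contribution ÷ (EBIT − I) = R$5,547,392.40 ÷ R$699,771.40 = 7.9274.
EPS therefore changes by 7.9274 × (-15.5%) = -122.9%.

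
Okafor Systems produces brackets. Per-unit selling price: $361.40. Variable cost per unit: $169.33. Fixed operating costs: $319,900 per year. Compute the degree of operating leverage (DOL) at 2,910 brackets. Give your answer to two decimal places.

2.34

At 2,910 units, contribution = 2,910 × $192.07 = $558,923.70.
Subtracting fixed costs: EBIT = $558,923.70 − $319,900 = $239,023.70.
DOL = contribution ÷ EBIT = $558,923.70 ÷ $239,023.70 = 2.3384.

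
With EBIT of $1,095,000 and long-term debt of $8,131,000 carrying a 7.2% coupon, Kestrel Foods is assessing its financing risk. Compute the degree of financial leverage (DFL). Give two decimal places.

2.15

Interest = $585,432.00.
Degree of financial leverage = EBIT / (EBIT − interest) = $1,095,000 / $509,568.00 = 2.1489.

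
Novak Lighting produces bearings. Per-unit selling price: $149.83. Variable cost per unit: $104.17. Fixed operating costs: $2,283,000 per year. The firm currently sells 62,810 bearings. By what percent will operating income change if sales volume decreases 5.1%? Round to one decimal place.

At 62,810 units, contribution = 62,810 × $45.66 = $2,867,904.60.
EBIT = $2,867,904.60 − $2,283,000 = $584,904.60.
DOL = contribution ÷ EBIT = $2,867,904.60 ÷ $584,904.60 = 4.9032.
%ΔEBIT = DOL × %ΔSales = 4.9032 × -5.1% = -25.0%.

-25.0%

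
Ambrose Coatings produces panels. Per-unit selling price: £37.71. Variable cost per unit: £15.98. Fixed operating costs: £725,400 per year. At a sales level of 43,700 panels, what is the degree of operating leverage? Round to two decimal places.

Contribution at this volume is 43,700 × £21.73 = £949,601.00.
Subtracting fixed costs: EBIT = £949,601.00 − £725,400 = £224,201.00.
DOL = contribution ÷ EBIT = £949,601.00 ÷ £224,201.00 = 4.2355.

4.24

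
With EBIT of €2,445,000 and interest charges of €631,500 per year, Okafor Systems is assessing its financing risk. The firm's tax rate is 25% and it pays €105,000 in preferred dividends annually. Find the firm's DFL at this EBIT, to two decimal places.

1.46

Interest = €631,500.00.
Pre-tax preferred-dividend burden = €105,000 ÷ (1 − 0.25) = €140,000.00.
DFL = EBIT ÷ [EBIT − I − D_p/(1−t)] = €2,445,000 ÷ [€2,445,000 − €631,500.00 − €140,000.00] = €2,445,000 ÷ €1,673,500.00 = 1.4610.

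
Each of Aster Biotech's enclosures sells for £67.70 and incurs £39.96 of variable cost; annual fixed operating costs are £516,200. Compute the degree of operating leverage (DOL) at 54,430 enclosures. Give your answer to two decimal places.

1.52

At 54,430 units, contribution = 54,430 × £27.74 = £1,509,888.20.
EBIT = £1,509,888.20 − £516,200 = £993,688.20.
So DOL = total CM / EBIT = £1,509,888.20 / £993,688.20 = 1.5195.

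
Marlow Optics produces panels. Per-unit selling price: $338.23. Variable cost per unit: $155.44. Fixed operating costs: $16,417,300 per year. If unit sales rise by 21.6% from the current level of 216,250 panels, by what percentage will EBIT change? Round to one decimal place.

+36.9%

At 216,250 units, contribution = 216,250 × $182.79 = $39,528,337.50.
Subtracting fixed costs: EBIT = $39,528,337.50 − $16,417,300 = $23,111,037.50.
DOL = contribution ÷ EBIT = $39,528,337.50 ÷ $23,111,037.50 = 1.7104.
Operating income changes by 1.7104 × +21.6% = +36.9%.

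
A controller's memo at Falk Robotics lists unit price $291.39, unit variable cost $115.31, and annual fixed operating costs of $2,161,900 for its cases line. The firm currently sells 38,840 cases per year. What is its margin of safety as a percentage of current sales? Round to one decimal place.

68.4%

Unit CM = price − variable cost = $291.39 − $115.31 = $176.08. Break-even units = $2,161,900 ÷ $176.08 = 12,277.94; break-even revenue = 12,277.94 × $291.39 = $3,577,669.47.
Actual sales revenue = 38,840 × $291.39 = $11,317,587.60.
Margin of safety = ($11,317,587.60 − $3,577,669.47) ÷ $11,317,587.60 = 68.4%.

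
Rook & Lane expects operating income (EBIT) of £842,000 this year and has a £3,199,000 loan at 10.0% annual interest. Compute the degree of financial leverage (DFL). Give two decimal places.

Annual interest charges come to £319,900.00.
DFL = EBIT ÷ (EBIT − I) = £842,000 ÷ (£842,000 − £319,900.00) = £842,000 ÷ £522,100.00 = 1.6127.

1.61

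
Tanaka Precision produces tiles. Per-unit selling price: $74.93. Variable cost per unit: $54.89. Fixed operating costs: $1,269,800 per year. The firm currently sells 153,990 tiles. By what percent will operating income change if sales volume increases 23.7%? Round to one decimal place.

At 153,990 units, contribution = 153,990 × $20.04 = $3,085,959.60.
Operating income = contribution − fixed costs = $3,085,959.60 − $1,269,800 = $1,816,159.60.
Degree of operating leverage = $3,085,959.60 / $1,816,159.60 = 1.6992.
Operating income changes by 1.6992 × +23.7% = +40.3%.

+40.3%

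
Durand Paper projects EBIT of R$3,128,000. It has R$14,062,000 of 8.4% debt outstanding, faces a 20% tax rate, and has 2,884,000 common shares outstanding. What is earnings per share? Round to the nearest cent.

R$0.54

Interest = R$1,181,208.00, so EBT = R$3,128,000 − R$1,181,208.00 = R$1,946,792.00.
Net income = R$1,946,792.00 × (1 − 0.20) = R$1,557,433.60.
Per share: R$1,557,433.60 / 2,884,000 shares = R$0.54.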